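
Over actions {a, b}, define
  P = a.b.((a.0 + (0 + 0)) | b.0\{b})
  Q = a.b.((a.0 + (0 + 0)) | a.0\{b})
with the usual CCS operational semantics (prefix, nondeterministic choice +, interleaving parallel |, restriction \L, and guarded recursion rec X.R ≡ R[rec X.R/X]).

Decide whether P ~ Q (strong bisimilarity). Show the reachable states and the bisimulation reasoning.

P's transition system — 6 states:
  m0 = a.b.((a.0 + (0 + 0)) | b.0\{b}) | -a-> m1
  m1 = b.((a.0 + (0 + 0)) | b.0\{b}) | -b-> m2
  m2 = (a.0 + (0 + 0)) | b.0\{b} | -a-> m3, -b-> m4
  m3 = 0 | b.0\{b} | -b-> m5
  m4 = (a.0 + (0 + 0)) | 0\{b} | -a-> m5
  m5 = 0 | 0\{b} | ·
Q's transition system — 6 states:
  n0 = a.b.((a.0 + (0 + 0)) | a.0\{b}) | -a-> n1
  n1 = b.((a.0 + (0 + 0)) | a.0\{b}) | -b-> n2
  n2 = (a.0 + (0 + 0)) | a.0\{b} | -a-> n3, -a-> n4
  n3 = (a.0 + (0 + 0)) | 0\{b} | -a-> n5
  n4 = 0 | a.0\{b} | -a-> n5
  n5 = 0 | 0\{b} | ·
Coarsest stable partition (strong bisimilarity classes):
  B0 = {m0}
  B1 = {m1}
  B2 = {m2}
  B3 = {m3}
  B4 = {m5, n5}
  B5 = {m4, n3, n4}
  B6 = {n0}
  B7 = {n1}
  B8 = {n2}
m0 ∈ B0, n0 ∈ B6 → different blocks

not bisimilar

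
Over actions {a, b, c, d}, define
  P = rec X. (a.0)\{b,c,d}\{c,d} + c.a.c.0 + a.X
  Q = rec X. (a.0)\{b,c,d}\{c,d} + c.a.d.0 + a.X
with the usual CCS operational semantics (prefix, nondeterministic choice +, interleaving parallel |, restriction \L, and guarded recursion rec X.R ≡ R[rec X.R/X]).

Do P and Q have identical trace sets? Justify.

P's transition system — 5 states:
  s0 = rec X. (a.0)\{b,c,d}\{c,d} + c.a.c.0 + a.X | --a--▸ s0, --a--▸ s1, --c--▸ s2
  s1 = 0\{b,c,d}\{c,d} | ∅
  s2 = a.c.0 | --a--▸ s3
  s3 = c.0 | --c--▸ s4
  s4 = 0 | ∅
Q's transition system — 5 states:
  t0 = rec X. (a.0)\{b,c,d}\{c,d} + c.a.d.0 + a.X | --a--▸ t0, --a--▸ t1, --c--▸ t2
  t1 = 0\{b,c,d}\{c,d} | ∅
  t2 = a.d.0 | --a--▸ t3
  t3 = d.0 | --d--▸ t4
  t4 = 0 | ∅
Trace ⟨cac⟩ through P, begin at {s0}:
  step 1 (c): {s2}
  step 2 (a): {s3}
  step 3 (c): {s4}
  — P admits the full trace.
Trace ⟨cac⟩ through Q, begin at {t0}:
  step 1 (c): {t2}
  step 2 (a): {t3}
  step 3 (c): ∅  — Q cannot continue

NO — witness ⟨cac⟩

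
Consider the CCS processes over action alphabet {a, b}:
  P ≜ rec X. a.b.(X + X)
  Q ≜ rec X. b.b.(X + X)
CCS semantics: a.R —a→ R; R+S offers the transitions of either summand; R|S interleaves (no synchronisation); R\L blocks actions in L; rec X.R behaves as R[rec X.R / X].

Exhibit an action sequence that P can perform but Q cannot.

a

LTS(P): 3 reachable states
  p0 = rec X. a.b.(X + X) ⊢ -a-> p1
  p1 = b.((rec X. a.b.(X + X)) + (rec X. a.b.(X + X))) ⊢ -b-> p2
  p2 = (rec X. a.b.(X + X)) + (rec X. a.b.(X + X)) ⊢ -a-> p1
LTS(Q): 3 reachable states
  q0 = rec X. b.b.(X + X) ⊢ -b-> q1
  q1 = b.((rec X. b.b.(X + X)) + (rec X. b.b.(X + X))) ⊢ -b-> q2
  q2 = (rec X. b.b.(X + X)) + (rec X. b.b.(X + X)) ⊢ -b-> q1
Run σ = ⟨a⟩ on P: start {p0}
  [1] a ⇒ {p1}
  — P admits the full trace.
Run σ = ⟨a⟩ on Q: start {q0}
  [1] a ⇒ ∅  — Q cannot continue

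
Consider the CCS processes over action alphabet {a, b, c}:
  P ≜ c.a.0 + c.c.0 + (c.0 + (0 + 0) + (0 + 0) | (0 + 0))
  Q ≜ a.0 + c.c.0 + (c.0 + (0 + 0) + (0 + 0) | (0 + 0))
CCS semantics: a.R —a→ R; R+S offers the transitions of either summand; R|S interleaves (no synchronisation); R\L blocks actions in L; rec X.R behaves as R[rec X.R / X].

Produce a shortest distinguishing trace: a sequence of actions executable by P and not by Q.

ca

LTS(P): 4 reachable states
  s0 = c.a.0 + c.c.0 + (c.0 + (0 + 0) + (0 + 0) | (0 + 0)) ⊢ --c--▸ s1, --c--▸ s2, --c--▸ s3
  s1 = 0 ⊢ stopped
  s2 = a.0 ⊢ --a--▸ s1
  s3 = c.0 ⊢ --c--▸ s1
LTS(Q): 3 reachable states
  t0 = a.0 + c.c.0 + (c.0 + (0 + 0) + (0 + 0) | (0 + 0)) ⊢ --a--▸ t1, --c--▸ t1, --c--▸ t2
  t1 = 0 ⊢ stopped
  t2 = c.0 ⊢ --c--▸ t1
Run σ = ⟨ca⟩ on P: start {s0}
  step 1 (c): {s1, s2, s3}
  step 2 (a): {s1}
  P completes σ.
Run σ = ⟨ca⟩ on Q: start {t0}
  step 1 (c): {t1, t2}
  step 2 (a): ∅ (Q stuck)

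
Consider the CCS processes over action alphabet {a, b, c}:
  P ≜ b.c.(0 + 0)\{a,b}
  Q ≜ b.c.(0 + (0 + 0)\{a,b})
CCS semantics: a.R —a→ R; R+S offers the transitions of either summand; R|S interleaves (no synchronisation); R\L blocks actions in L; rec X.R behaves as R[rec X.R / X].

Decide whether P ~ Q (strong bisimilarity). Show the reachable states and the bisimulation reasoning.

P's transition system — 3 states:
  m0 = b.c.(0 + 0)\{a,b} :: —b→ m1
  m1 = c.(0 + 0)\{a,b} :: —c→ m2
  m2 = (0 + 0)\{a,b} :: deadlocked
Q's transition system — 3 states:
  n0 = b.c.(0 + (0 + 0)\{a,b}) :: —b→ n1
  n1 = c.(0 + (0 + 0)\{a,b}) :: —c→ n2
  n2 = 0 + (0 + 0)\{a,b} :: deadlocked
Bisimilarity quotient blocks:
  B0 = {m0, n0}
  B1 = {m1, n1}
  B2 = {m2, n2}
m0 ∈ B0, n0 ∈ B0 → same block

P ~ Q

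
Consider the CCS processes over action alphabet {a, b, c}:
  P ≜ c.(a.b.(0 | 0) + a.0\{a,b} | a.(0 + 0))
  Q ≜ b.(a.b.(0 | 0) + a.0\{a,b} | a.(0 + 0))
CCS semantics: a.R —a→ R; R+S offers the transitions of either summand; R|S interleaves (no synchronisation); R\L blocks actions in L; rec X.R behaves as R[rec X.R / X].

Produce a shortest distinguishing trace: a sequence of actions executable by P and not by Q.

P's transition system — 7 states:
  u0 = c.(a.b.(0 | 0) + a.0\{a,b} | a.(0 + 0)) has moves -c-> u1
  u1 = a.b.(0 | 0) + a.0\{a,b} | a.(0 + 0) has moves -a-> u2, -a-> u3, -a-> u4
  u2 = 0\{a,b} | a.(0 + 0) has moves -a-> u5
  u3 = a.0\{a,b} | (0 + 0) has moves -a-> u5
  u4 = b.(0 | 0) has moves -b-> u6
  u5 = 0\{a,b} | (0 + 0) has moves ∅
  u6 = 0 | 0 has moves ∅
Q's transition system — 7 states:
  v0 = b.(a.b.(0 | 0) + a.0\{a,b} | a.(0 + 0)) has moves -b-> v1
  v1 = a.b.(0 | 0) + a.0\{a,b} | a.(0 + 0) has moves -a-> v2, -a-> v3, -a-> v4
  v2 = 0\{a,b} | a.(0 + 0) has moves -a-> v5
  v3 = a.0\{a,b} | (0 + 0) has moves -a-> v5
  v4 = b.(0 | 0) has moves -b-> v6
  v5 = 0\{a,b} | (0 + 0) has moves ∅
  v6 = 0 | 0 has moves ∅
Run σ = ⟨c⟩ on P: start {u0}
  after c @ step 1: {u1}
  — P admits the full trace.
Run σ = ⟨c⟩ on Q: start {v0}
  after c @ step 1: ∅ (Q stuck)

c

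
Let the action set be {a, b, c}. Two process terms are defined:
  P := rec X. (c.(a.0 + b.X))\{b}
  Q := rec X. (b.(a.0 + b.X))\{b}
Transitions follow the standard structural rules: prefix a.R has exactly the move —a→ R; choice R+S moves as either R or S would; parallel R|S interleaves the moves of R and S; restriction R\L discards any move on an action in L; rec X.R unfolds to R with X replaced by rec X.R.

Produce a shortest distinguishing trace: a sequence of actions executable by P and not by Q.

c

P's transition system — 3 states:
  p0 = rec X. (c.(a.0 + b.X))\{b} :: ··c··> p1
  p1 = (a.0 + b.(rec X. (c.(a.0 + b.X))\{b}))\{b} :: ··a··> p2
  p2 = 0\{b} :: deadlocked
Q's transition system — 1 states:
  q0 = rec X. (b.(a.0 + b.X))\{b} :: deadlocked
Run σ = ⟨c⟩ on P: start {p0}
  step 1 (c): {p1}
  P completes σ.
Run σ = ⟨c⟩ on Q: start {q0}
  step 1 (c): ∅  — Q cannot continue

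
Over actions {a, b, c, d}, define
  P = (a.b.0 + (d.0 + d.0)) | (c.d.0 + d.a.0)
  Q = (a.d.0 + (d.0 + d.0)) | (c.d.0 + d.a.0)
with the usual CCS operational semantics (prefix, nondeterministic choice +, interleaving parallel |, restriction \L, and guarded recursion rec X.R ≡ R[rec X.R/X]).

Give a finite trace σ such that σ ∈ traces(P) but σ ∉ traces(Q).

Reachable graph of P (12 states):
  s0 = (a.b.0 + (d.0 + d.0)) | (c.d.0 + d.a.0) | —a→ s1, —c→ s2, —d→ s3, —d→ s4
  s1 = b.0 | (c.d.0 + d.a.0) | —b→ s4, —c→ s5, —d→ s6
  s2 = (a.b.0 + (d.0 + d.0)) | d.0 | —a→ s5, —d→ s7, —d→ s8
  s3 = (a.b.0 + (d.0 + d.0)) | a.0 | —a→ s6, —a→ s7, —d→ s9
  s4 = 0 | (c.d.0 + d.a.0) | —c→ s8, —d→ s9
  s5 = b.0 | d.0 | —b→ s8, —d→ s10
  s6 = b.0 | a.0 | —a→ s10, —b→ s9
  s7 = (a.b.0 + (d.0 + d.0)) | 0 | —a→ s10, —d→ s11
  s8 = 0 | d.0 | —d→ s11
  s9 = 0 | a.0 | —a→ s11
  s10 = b.0 | 0 | —b→ s11
  s11 = 0 | 0 | ∅
Reachable graph of Q (12 states):
  t0 = (a.d.0 + (d.0 + d.0)) | (c.d.0 + d.a.0) | —a→ t1, —c→ t2, —d→ t3, —d→ t4
  t1 = d.0 | (c.d.0 + d.a.0) | —c→ t5, —d→ t4, —d→ t6
  t2 = (a.d.0 + (d.0 + d.0)) | d.0 | —a→ t5, —d→ t7, —d→ t8
  t3 = (a.d.0 + (d.0 + d.0)) | a.0 | —a→ t6, —a→ t7, —d→ t9
  t4 = 0 | (c.d.0 + d.a.0) | —c→ t8, —d→ t9
  t5 = d.0 | d.0 | —d→ t10, —d→ t8
  t6 = d.0 | a.0 | —a→ t10, —d→ t9
  t7 = (a.d.0 + (d.0 + d.0)) | 0 | —a→ t10, —d→ t11
  t8 = 0 | d.0 | —d→ t11
  t9 = 0 | a.0 | —a→ t11
  t10 = d.0 | 0 | —d→ t11
  t11 = 0 | 0 | ∅
Run σ = ⟨ab⟩ on P: start {s0}
  [1] a ⇒ {s1}
  [2] b ⇒ {s4}
  ✓ P
Run σ = ⟨ab⟩ on Q: start {t0}
  [1] a ⇒ {t1}
  [2] b ⇒ no successor for Q

ab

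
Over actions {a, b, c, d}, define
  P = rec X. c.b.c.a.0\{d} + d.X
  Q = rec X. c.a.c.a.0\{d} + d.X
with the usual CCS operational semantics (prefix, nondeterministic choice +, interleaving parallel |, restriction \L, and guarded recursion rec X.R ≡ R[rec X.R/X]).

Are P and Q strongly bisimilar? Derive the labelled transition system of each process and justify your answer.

P's transition system — 5 states:
  s0 = rec X. c.b.c.a.0\{d} + d.X ⊢ —c→ s1, —d→ s0
  s1 = b.c.a.0\{d} ⊢ —b→ s2
  s2 = c.a.0\{d} ⊢ —c→ s3
  s3 = a.0\{d} ⊢ —a→ s4
  s4 = 0\{d} ⊢ ·
Q's transition system — 5 states:
  t0 = rec X. c.a.c.a.0\{d} + d.X ⊢ —c→ t1, —d→ t0
  t1 = a.c.a.0\{d} ⊢ —a→ t2
  t2 = c.a.0\{d} ⊢ —c→ t3
  t3 = a.0\{d} ⊢ —a→ t4
  t4 = 0\{d} ⊢ ·
Partition-refinement fixed point:
  B0 = {s0}
  B1 = {s1}
  B2 = {s2, t2}
  B3 = {s3, t3}
  B4 = {s4, t4}
  B5 = {t0}
  B6 = {t1}
s0 ∈ B0, t0 ∈ B5 → different blocks

NO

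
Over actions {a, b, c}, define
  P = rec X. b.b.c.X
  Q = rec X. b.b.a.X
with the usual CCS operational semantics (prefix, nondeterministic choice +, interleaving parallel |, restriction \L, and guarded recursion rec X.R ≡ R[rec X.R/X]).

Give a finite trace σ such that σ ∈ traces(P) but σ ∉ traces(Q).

Reachable graph of P (3 states):
  u0 = rec X. b.b.c.X :: =b=> u1
  u1 = b.c.(rec X. b.b.c.X) :: =b=> u2
  u2 = c.(rec X. b.b.c.X) :: =c=> u0
Reachable graph of Q (3 states):
  v0 = rec X. b.b.a.X :: =b=> v1
  v1 = b.a.(rec X. b.b.a.X) :: =b=> v2
  v2 = a.(rec X. b.b.a.X) :: =a=> v0
Run σ = ⟨bbc⟩ on P: start {u0}
  step 1 (b): {u1}
  step 2 (b): {u2}
  step 3 (c): {u0}
  P completes σ.
Run σ = ⟨bbc⟩ on Q: start {v0}
  step 1 (b): {v1}
  step 2 (b): {v2}
  step 3 (c): ∅  — Q cannot continue

bbc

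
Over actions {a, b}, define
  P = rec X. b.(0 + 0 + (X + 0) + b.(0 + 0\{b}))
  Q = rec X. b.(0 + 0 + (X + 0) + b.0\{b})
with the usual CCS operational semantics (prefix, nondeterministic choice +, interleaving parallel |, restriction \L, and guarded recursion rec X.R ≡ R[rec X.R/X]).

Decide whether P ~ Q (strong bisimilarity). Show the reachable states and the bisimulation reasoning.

P ~ Q

P's transition system — 3 states:
  p0 = rec X. b.(0 + 0 + (X + 0) + b.(0 + 0\{b})) | ··b··> p1
  p1 = 0 + 0 + ((rec X. b.(0 + 0 + (X + 0) + b.(0 + 0\{b}))) + 0) + b.(0 + 0\{b}) | ··b··> p1, ··b··> p2
  p2 = 0 + 0\{b} | (no moves)
Q's transition system — 3 states:
  q0 = rec X. b.(0 + 0 + (X + 0) + b.0\{b}) | ··b··> q1
  q1 = 0 + 0 + ((rec X. b.(0 + 0 + (X + 0) + b.0\{b})) + 0) + b.0\{b} | ··b··> q1, ··b··> q2
  q2 = 0\{b} | (no moves)
Partition-refinement fixed point:
  B0 = {p0, q0}
  B1 = {p1, q1}
  B2 = {p2, q2}
p0 ∈ B0, q0 ∈ B0 → same block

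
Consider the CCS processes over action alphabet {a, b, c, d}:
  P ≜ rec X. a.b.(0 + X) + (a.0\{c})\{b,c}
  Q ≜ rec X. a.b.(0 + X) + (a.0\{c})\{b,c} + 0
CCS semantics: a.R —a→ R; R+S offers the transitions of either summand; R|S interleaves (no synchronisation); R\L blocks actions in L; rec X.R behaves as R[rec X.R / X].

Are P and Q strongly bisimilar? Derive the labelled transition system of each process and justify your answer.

YES

LTS(P): 4 reachable states
  p0 = rec X. a.b.(0 + X) + (a.0\{c})\{b,c} | ··a··> p1, ··a··> p2
  p1 = 0\{c}\{b,c} | stopped
  p2 = b.(0 + (rec X. a.b.(0 + X) + (a.0\{c})\{b,c})) | ··b··> p3
  p3 = 0 + (rec X. a.b.(0 + X) + (a.0\{c})\{b,c}) | ··a··> p1, ··a··> p2
LTS(Q): 4 reachable states
  q0 = rec X. a.b.(0 + X) + (a.0\{c})\{b,c} + 0 | ··a··> q1, ··a··> q2
  q1 = 0\{c}\{b,c} | stopped
  q2 = b.(0 + (rec X. a.b.(0 + X) + (a.0\{c})\{b,c} + 0)) | ··b··> q3
  q3 = 0 + (rec X. a.b.(0 + X) + (a.0\{c})\{b,c} + 0) | ··a··> q1, ··a··> q2
Coarsest stable partition (strong bisimilarity classes):
  B0 = {p0, p3, q0, q3}
  B1 = {p1, q1}
  B2 = {p2, q2}
p0 ∈ B0, q0 ∈ B0 → same block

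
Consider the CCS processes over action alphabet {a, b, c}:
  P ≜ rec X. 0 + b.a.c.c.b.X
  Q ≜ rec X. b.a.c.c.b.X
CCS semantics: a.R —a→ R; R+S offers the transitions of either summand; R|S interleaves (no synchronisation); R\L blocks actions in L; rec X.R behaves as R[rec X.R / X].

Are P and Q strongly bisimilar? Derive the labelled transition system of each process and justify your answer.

Reachable graph of P (5 states):
  s0 = rec X. 0 + b.a.c.c.b.X | --b--▸ s1
  s1 = a.c.c.b.(rec X. 0 + b.a.c.c.b.X) | --a--▸ s2
  s2 = c.c.b.(rec X. 0 + b.a.c.c.b.X) | --c--▸ s3
  s3 = c.b.(rec X. 0 + b.a.c.c.b.X) | --c--▸ s4
  s4 = b.(rec X. 0 + b.a.c.c.b.X) | --b--▸ s0
Reachable graph of Q (5 states):
  t0 = rec X. b.a.c.c.b.X | --b--▸ t1
  t1 = a.c.c.b.(rec X. b.a.c.c.b.X) | --a--▸ t2
  t2 = c.c.b.(rec X. b.a.c.c.b.X) | --c--▸ t3
  t3 = c.b.(rec X. b.a.c.c.b.X) | --c--▸ t4
  t4 = b.(rec X. b.a.c.c.b.X) | --b--▸ t0
Bisimilarity quotient blocks:
  B0 = {s0, t0}
  B1 = {s1, t1}
  B2 = {s2, t2}
  B3 = {s3, t3}
  B4 = {s4, t4}
s0 ∈ B0, t0 ∈ B0 → same block

bisimilar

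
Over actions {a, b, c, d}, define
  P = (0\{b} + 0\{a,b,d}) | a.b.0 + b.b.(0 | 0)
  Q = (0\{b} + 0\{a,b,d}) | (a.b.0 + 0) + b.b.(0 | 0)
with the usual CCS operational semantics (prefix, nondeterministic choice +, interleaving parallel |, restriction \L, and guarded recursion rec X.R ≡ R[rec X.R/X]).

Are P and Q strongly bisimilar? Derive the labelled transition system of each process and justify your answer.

YES

LTS(P): 5 reachable states
  u0 = (0\{b} + 0\{a,b,d}) | a.b.0 + b.b.(0 | 0) | ··a··> u1, ··b··> u2
  u1 = (0\{b} + 0\{a,b,d}) | b.0 | ··b··> u3
  u2 = b.(0 | 0) | ··b··> u4
  u3 = (0\{b} + 0\{a,b,d}) | 0 | ∅
  u4 = 0 | 0 | ∅
LTS(Q): 5 reachable states
  v0 = (0\{b} + 0\{a,b,d}) | (a.b.0 + 0) + b.b.(0 | 0) | ··a··> v1, ··b··> v2
  v1 = (0\{b} + 0\{a,b,d}) | b.0 | ··b··> v3
  v2 = b.(0 | 0) | ··b··> v4
  v3 = (0\{b} + 0\{a,b,d}) | 0 | ∅
  v4 = 0 | 0 | ∅
Partition-refinement fixed point:
  B0 = {u0, v0}
  B1 = {u1, u2, v1, v2}
  B2 = {u3, u4, v3, v4}
u0 ∈ B0, v0 ∈ B0 → same block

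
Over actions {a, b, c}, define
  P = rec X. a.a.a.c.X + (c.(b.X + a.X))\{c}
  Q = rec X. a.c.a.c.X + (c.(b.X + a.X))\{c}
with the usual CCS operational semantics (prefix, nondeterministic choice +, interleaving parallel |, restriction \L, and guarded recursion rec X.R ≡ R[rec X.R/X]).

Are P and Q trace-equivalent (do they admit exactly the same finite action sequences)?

P's transition system — 4 states:
  u0 = rec X. a.a.a.c.X + (c.(b.X + a.X))\{c} → —a→ u1
  u1 = a.a.c.(rec X. a.a.a.c.X + (c.(b.X + a.X))\{c}) → —a→ u2
  u2 = a.c.(rec X. a.a.a.c.X + (c.(b.X + a.X))\{c}) → —a→ u3
  u3 = c.(rec X. a.a.a.c.X + (c.(b.X + a.X))\{c}) → —c→ u0
Q's transition system — 4 states:
  v0 = rec X. a.c.a.c.X + (c.(b.X + a.X))\{c} → —a→ v1
  v1 = c.a.c.(rec X. a.c.a.c.X + (c.(b.X + a.X))\{c}) → —c→ v2
  v2 = a.c.(rec X. a.c.a.c.X + (c.(b.X + a.X))\{c}) → —a→ v3
  v3 = c.(rec X. a.c.a.c.X + (c.(b.X + a.X))\{c}) → —c→ v0
Run σ = ⟨aa⟩ on P: start {u0}
  [1] a ⇒ {u1}
  [2] a ⇒ {u2}
  P completes σ.
Run σ = ⟨aa⟩ on Q: start {v0}
  [1] a ⇒ {v1}
  [2] a ⇒ no successor for Q

trace-distinct — witness ⟨aa⟩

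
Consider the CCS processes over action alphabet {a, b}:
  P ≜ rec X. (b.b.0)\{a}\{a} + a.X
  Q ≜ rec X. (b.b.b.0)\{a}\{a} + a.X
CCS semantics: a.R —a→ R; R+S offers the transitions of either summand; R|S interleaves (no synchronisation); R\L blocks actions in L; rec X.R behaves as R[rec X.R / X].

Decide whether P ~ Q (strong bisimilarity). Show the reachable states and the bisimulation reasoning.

P's transition system — 3 states:
  u0 = rec X. (b.b.0)\{a}\{a} + a.X | —a→ u0, —b→ u1
  u1 = (b.0)\{a}\{a} | —b→ u2
  u2 = 0\{a}\{a} | ·
Q's transition system — 4 states:
  v0 = rec X. (b.b.b.0)\{a}\{a} + a.X | —a→ v0, —b→ v1
  v1 = (b.b.0)\{a}\{a} | —b→ v2
  v2 = (b.0)\{a}\{a} | —b→ v3
  v3 = 0\{a}\{a} | ·
Coarsest stable partition (strong bisimilarity classes):
  B0 = {u0}
  B1 = {u1, v2}
  B2 = {u2, v3}
  B3 = {v0}
  B4 = {v1}
u0 ∈ B0, v0 ∈ B3 → different blocks

NO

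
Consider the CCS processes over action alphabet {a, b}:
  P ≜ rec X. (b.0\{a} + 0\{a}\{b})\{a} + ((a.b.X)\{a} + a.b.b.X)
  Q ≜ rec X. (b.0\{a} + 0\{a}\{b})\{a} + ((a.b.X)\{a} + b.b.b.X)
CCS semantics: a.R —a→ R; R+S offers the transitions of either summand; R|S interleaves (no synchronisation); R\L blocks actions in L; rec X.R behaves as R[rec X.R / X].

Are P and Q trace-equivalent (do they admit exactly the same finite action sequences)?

P's transition system — 4 states:
  u0 = rec X. (b.0\{a} + 0\{a}\{b})\{a} + ((a.b.X)\{a} + a.b.b.X) ⊢ ··a··> u1, ··b··> u2
  u1 = b.b.(rec X. (b.0\{a} + 0\{a}\{b})\{a} + ((a.b.X)\{a} + a.b.b.X)) ⊢ ··b··> u3
  u2 = 0\{a}\{a} ⊢ stopped
  u3 = b.(rec X. (b.0\{a} + 0\{a}\{b})\{a} + ((a.b.X)\{a} + a.b.b.X)) ⊢ ··b··> u0
Q's transition system — 4 states:
  v0 = rec X. (b.0\{a} + 0\{a}\{b})\{a} + ((a.b.X)\{a} + b.b.b.X) ⊢ ··b··> v1, ··b··> v2
  v1 = 0\{a}\{a} ⊢ stopped
  v2 = b.b.(rec X. (b.0\{a} + 0\{a}\{b})\{a} + ((a.b.X)\{a} + b.b.b.X)) ⊢ ··b··> v3
  v3 = b.(rec X. (b.0\{a} + 0\{a}\{b})\{a} + ((a.b.X)\{a} + b.b.b.X)) ⊢ ··b··> v0
Executing a from P (initial set {u0}):
  [1] a ⇒ {u1}
  P completes σ.
Executing a from Q (initial set {v0}):
  [1] a ⇒ ∅ (Q stuck)

traces(P) ≠ traces(Q) — witness ⟨a⟩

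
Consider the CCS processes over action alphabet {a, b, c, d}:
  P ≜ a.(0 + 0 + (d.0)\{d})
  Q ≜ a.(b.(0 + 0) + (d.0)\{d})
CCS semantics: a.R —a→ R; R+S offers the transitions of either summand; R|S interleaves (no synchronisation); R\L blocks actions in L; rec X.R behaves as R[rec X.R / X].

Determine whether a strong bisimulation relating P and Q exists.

P ≁ Q

P's transition system — 2 states:
  u0 = a.(0 + 0 + (d.0)\{d}) :: =a=> u1
  u1 = 0 + 0 + (d.0)\{d} :: ∅
Q's transition system — 3 states:
  v0 = a.(b.(0 + 0) + (d.0)\{d}) :: =a=> v1
  v1 = b.(0 + 0) + (d.0)\{d} :: =b=> v2
  v2 = 0 + 0 :: ∅
Bisimilarity quotient blocks:
  B0 = {u0}
  B1 = {u1, v2}
  B2 = {v0}
  B3 = {v1}
u0 ∈ B0, v0 ∈ B2 → different blocks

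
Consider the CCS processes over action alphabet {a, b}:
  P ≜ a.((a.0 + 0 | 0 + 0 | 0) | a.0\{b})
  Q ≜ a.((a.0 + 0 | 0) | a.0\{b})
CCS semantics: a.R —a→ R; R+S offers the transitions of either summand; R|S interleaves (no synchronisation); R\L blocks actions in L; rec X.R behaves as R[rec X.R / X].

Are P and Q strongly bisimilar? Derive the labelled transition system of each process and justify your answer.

bisimilar

LTS(P): 5 reachable states
  s0 = a.((a.0 + 0 | 0 + 0 | 0) | a.0\{b}) ⊢ --a--▸ s1
  s1 = (a.0 + 0 | 0 + 0 | 0) | a.0\{b} ⊢ --a--▸ s2, --a--▸ s3
  s2 = (a.0 + 0 | 0 + 0 | 0) | 0\{b} ⊢ --a--▸ s4
  s3 = 0 | a.0\{b} ⊢ --a--▸ s4
  s4 = 0 | 0\{b} ⊢ deadlocked
LTS(Q): 5 reachable states
  t0 = a.((a.0 + 0 | 0) | a.0\{b}) ⊢ --a--▸ t1
  t1 = (a.0 + 0 | 0) | a.0\{b} ⊢ --a--▸ t2, --a--▸ t3
  t2 = (a.0 + 0 | 0) | 0\{b} ⊢ --a--▸ t4
  t3 = 0 | a.0\{b} ⊢ --a--▸ t4
  t4 = 0 | 0\{b} ⊢ deadlocked
Partition-refinement fixed point:
  B0 = {s0, t0}
  B1 = {s1, t1}
  B2 = {s2, s3, t2, t3}
  B3 = {s4, t4}
s0 ∈ B0, t0 ∈ B0 → same block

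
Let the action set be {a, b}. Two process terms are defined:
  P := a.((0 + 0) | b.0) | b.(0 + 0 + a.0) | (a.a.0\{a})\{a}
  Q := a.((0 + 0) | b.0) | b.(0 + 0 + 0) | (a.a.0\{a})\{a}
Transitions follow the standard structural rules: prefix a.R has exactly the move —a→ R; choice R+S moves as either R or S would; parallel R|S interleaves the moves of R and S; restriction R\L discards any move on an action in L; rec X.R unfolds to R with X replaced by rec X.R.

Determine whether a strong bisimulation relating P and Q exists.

P's transition system — 9 states:
  s0 = a.((0 + 0) | b.0) | b.(0 + 0 + a.0) | (a.a.0\{a})\{a} → —a→ s1, —b→ s2
  s1 = (0 + 0) | b.0 | b.(0 + 0 + a.0) | (a.a.0\{a})\{a} → —b→ s3, —b→ s4
  s2 = a.((0 + 0) | b.0) | (0 + 0 + a.0) | (a.a.0\{a})\{a} → —a→ s4, —a→ s5
  s3 = (0 + 0) | 0 | b.(0 + 0 + a.0) | (a.a.0\{a})\{a} → —b→ s6
  s4 = (0 + 0) | b.0 | (0 + 0 + a.0) | (a.a.0\{a})\{a} → —a→ s7, —b→ s6
  s5 = a.((0 + 0) | b.0) | 0 | (a.a.0\{a})\{a} → —a→ s7
  s6 = (0 + 0) | 0 | (0 + 0 + a.0) | (a.a.0\{a})\{a} → —a→ s8
  s7 = (0 + 0) | b.0 | 0 | (a.a.0\{a})\{a} → —b→ s8
  s8 = (0 + 0) | 0 | 0 | (a.a.0\{a})\{a} → ∅
Q's transition system — 6 states:
  t0 = a.((0 + 0) | b.0) | b.(0 + 0 + 0) | (a.a.0\{a})\{a} → —a→ t1, —b→ t2
  t1 = (0 + 0) | b.0 | b.(0 + 0 + 0) | (a.a.0\{a})\{a} → —b→ t3, —b→ t4
  t2 = a.((0 + 0) | b.0) | (0 + 0 + 0) | (a.a.0\{a})\{a} → —a→ t4
  t3 = (0 + 0) | 0 | b.(0 + 0 + 0) | (a.a.0\{a})\{a} → —b→ t5
  t4 = (0 + 0) | b.0 | (0 + 0 + 0) | (a.a.0\{a})\{a} → —b→ t5
  t5 = (0 + 0) | 0 | (0 + 0 + 0) | (a.a.0\{a})\{a} → ∅
Coarsest stable partition (strong bisimilarity classes):
  B0 = {s0}
  B1 = {s1}
  B2 = {s3}
  B3 = {s6}
  B4 = {s8, t5}
  B5 = {s4}
  B6 = {s7, t3, t4}
  B7 = {s2}
  B8 = {s5, t2}
  B9 = {t0}
  B10 = {t1}
s0 ∈ B0, t0 ∈ B9 → different blocks

not bisimilar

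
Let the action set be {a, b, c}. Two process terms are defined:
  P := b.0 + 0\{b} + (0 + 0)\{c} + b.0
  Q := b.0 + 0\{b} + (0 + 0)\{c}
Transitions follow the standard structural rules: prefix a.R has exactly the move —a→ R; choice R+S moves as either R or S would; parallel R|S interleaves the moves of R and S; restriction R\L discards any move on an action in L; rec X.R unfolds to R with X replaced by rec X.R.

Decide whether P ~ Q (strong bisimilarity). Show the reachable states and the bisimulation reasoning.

P ~ Q

P's transition system — 2 states:
  m0 = b.0 + 0\{b} + (0 + 0)\{c} + b.0 → —b→ m1
  m1 = 0 → deadlocked
Q's transition system — 2 states:
  n0 = b.0 + 0\{b} + (0 + 0)\{c} → —b→ n1
  n1 = 0 → deadlocked
Coarsest stable partition (strong bisimilarity classes):
  B0 = {m0, n0}
  B1 = {m1, n1}
m0 ∈ B0, n0 ∈ B0 → same block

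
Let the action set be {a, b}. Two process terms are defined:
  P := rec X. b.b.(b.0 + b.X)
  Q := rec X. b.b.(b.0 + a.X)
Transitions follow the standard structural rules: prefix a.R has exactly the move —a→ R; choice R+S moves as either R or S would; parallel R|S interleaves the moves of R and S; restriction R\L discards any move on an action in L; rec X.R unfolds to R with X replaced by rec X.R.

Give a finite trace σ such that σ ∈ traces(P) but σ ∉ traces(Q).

bbbb

Reachable graph of P (4 states):
  s0 = rec X. b.b.(b.0 + b.X) ⊢ -b-> s1
  s1 = b.(b.0 + b.(rec X. b.b.(b.0 + b.X))) ⊢ -b-> s2
  s2 = b.0 + b.(rec X. b.b.(b.0 + b.X)) ⊢ -b-> s0, -b-> s3
  s3 = 0 ⊢ (no moves)
Reachable graph of Q (4 states):
  t0 = rec X. b.b.(b.0 + a.X) ⊢ -b-> t1
  t1 = b.(b.0 + a.(rec X. b.b.(b.0 + a.X))) ⊢ -b-> t2
  t2 = b.0 + a.(rec X. b.b.(b.0 + a.X)) ⊢ -a-> t0, -b-> t3
  t3 = 0 ⊢ (no moves)
Trace ⟨bbbb⟩ through P, begin at {s0}:
  [1] b ⇒ {s1}
  [2] b ⇒ {s2}
  [3] b ⇒ {s0, s3}
  [4] b ⇒ {s1}
  ✓ P
Trace ⟨bbbb⟩ through Q, begin at {t0}:
  [1] b ⇒ {t1}
  [2] b ⇒ {t2}
  [3] b ⇒ {t3}
  [4] b ⇒ ∅ (Q stuck)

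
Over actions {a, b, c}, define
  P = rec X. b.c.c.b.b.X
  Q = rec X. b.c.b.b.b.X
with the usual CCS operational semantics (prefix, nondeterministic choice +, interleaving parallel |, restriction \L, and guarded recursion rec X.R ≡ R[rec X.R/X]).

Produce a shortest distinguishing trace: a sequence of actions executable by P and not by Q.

P's transition system — 5 states:
  m0 = rec X. b.c.c.b.b.X ⊢ =b=> m1
  m1 = c.c.b.b.(rec X. b.c.c.b.b.X) ⊢ =c=> m2
  m2 = c.b.b.(rec X. b.c.c.b.b.X) ⊢ =c=> m3
  m3 = b.b.(rec X. b.c.c.b.b.X) ⊢ =b=> m4
  m4 = b.(rec X. b.c.c.b.b.X) ⊢ =b=> m0
Q's transition system — 5 states:
  n0 = rec X. b.c.b.b.b.X ⊢ =b=> n1
  n1 = c.b.b.b.(rec X. b.c.b.b.b.X) ⊢ =c=> n2
  n2 = b.b.b.(rec X. b.c.b.b.b.X) ⊢ =b=> n3
  n3 = b.b.(rec X. b.c.b.b.b.X) ⊢ =b=> n4
  n4 = b.(rec X. b.c.b.b.b.X) ⊢ =b=> n0
Executing bcc from P (initial set {m0}):
  after b @ step 1: {m1}
  after c @ step 2: {m2}
  after c @ step 3: {m3}
  — P admits the full trace.
Executing bcc from Q (initial set {n0}):
  after b @ step 1: {n1}
  after c @ step 2: {n2}
  after c @ step 3: ∅ (Q stuck)

bcc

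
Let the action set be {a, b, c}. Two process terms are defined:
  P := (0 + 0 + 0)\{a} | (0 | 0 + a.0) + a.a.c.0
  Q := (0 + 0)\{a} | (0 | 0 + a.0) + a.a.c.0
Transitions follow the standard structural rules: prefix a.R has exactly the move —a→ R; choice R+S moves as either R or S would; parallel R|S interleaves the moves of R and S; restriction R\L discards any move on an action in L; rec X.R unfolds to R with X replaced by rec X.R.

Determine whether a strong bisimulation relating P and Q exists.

P's transition system — 5 states:
  s0 = (0 + 0 + 0)\{a} | (0 | 0 + a.0) + a.a.c.0 ⊢ =a=> s1, =a=> s2
  s1 = (0 + 0 + 0)\{a} | 0 ⊢ ∅
  s2 = a.c.0 ⊢ =a=> s3
  s3 = c.0 ⊢ =c=> s4
  s4 = 0 ⊢ ∅
Q's transition system — 5 states:
  t0 = (0 + 0)\{a} | (0 | 0 + a.0) + a.a.c.0 ⊢ =a=> t1, =a=> t2
  t1 = (0 + 0)\{a} | 0 ⊢ ∅
  t2 = a.c.0 ⊢ =a=> t3
  t3 = c.0 ⊢ =c=> t4
  t4 = 0 ⊢ ∅
Partition-refinement fixed point:
  B0 = {s0, t0}
  B1 = {s2, t2}
  B2 = {s3, t3}
  B3 = {s1, s4, t1, t4}
s0 ∈ B0, t0 ∈ B0 → same block

YES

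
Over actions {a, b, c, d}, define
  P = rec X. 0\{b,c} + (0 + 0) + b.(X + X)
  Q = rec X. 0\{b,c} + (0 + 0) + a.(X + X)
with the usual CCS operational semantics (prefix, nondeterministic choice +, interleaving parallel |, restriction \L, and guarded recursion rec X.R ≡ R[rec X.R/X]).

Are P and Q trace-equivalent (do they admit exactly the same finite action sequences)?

NO — witness ⟨b⟩

Reachable graph of P (2 states):
  p0 = rec X. 0\{b,c} + (0 + 0) + b.(X + X) → -b-> p1
  p1 = (rec X. 0\{b,c} + (0 + 0) + b.(X + X)) + (rec X. 0\{b,c} + (0 + 0) + b.(X + X)) → -b-> p1
Reachable graph of Q (2 states):
  q0 = rec X. 0\{b,c} + (0 + 0) + a.(X + X) → -a-> q1
  q1 = (rec X. 0\{b,c} + (0 + 0) + a.(X + X)) + (rec X. 0\{b,c} + (0 + 0) + a.(X + X)) → -a-> q1
Executing b from P (initial set {p0}):
  [1] b ⇒ {p1}
  — P admits the full trace.
Executing b from Q (initial set {q0}):
  [1] b ⇒ ∅  — Q cannot continue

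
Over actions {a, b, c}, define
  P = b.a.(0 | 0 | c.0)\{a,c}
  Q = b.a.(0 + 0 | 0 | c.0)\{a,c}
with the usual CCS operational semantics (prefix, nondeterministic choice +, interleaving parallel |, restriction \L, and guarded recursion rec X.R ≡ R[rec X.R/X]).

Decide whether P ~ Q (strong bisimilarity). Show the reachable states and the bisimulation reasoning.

bisimilar

LTS(P): 3 reachable states
  m0 = b.a.(0 | 0 | c.0)\{a,c} ⊢ ··b··> m1
  m1 = a.(0 | 0 | c.0)\{a,c} ⊢ ··a··> m2
  m2 = (0 | 0 | c.0)\{a,c} ⊢ ·
LTS(Q): 3 reachable states
  n0 = b.a.(0 + 0 | 0 | c.0)\{a,c} ⊢ ··b··> n1
  n1 = a.(0 + 0 | 0 | c.0)\{a,c} ⊢ ··a··> n2
  n2 = (0 + 0 | 0 | c.0)\{a,c} ⊢ ·
Partition-refinement fixed point:
  B0 = {m0, n0}
  B1 = {m1, n1}
  B2 = {m2, n2}
m0 ∈ B0, n0 ∈ B0 → same block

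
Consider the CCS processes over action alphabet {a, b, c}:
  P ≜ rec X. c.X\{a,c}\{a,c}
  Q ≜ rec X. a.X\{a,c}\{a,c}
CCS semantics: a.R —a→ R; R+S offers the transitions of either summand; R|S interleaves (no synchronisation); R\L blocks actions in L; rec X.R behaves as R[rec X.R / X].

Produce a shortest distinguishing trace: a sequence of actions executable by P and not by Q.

c

Reachable graph of P (2 states):
  p0 = rec X. c.X\{a,c}\{a,c} ⊢ -c-> p1
  p1 = (rec X. c.X\{a,c}\{a,c})\{a,c}\{a,c} ⊢ ·
Reachable graph of Q (2 states):
  q0 = rec X. a.X\{a,c}\{a,c} ⊢ -a-> q1
  q1 = (rec X. a.X\{a,c}\{a,c})\{a,c}\{a,c} ⊢ ·
Executing c from P (initial set {p0}):
  step 1 (c): {p1}
  — P admits the full trace.
Executing c from Q (initial set {q0}):
  step 1 (c): ∅ (Q stuck)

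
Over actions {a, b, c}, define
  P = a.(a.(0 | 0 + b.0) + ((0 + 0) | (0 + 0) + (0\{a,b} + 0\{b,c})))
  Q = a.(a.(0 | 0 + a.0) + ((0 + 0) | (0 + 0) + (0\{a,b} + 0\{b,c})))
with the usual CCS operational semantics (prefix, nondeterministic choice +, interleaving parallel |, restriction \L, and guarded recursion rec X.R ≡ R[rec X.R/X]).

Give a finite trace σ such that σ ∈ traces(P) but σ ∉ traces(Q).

P's transition system — 4 states:
  u0 = a.(a.(0 | 0 + b.0) + ((0 + 0) | (0 + 0) + (0\{a,b} + 0\{b,c}))) ⊢ —a→ u1
  u1 = a.(0 | 0 + b.0) + ((0 + 0) | (0 + 0) + (0\{a,b} + 0\{b,c})) ⊢ —a→ u2
  u2 = 0 | 0 + b.0 ⊢ —b→ u3
  u3 = 0 ⊢ ·
Q's transition system — 4 states:
  v0 = a.(a.(0 | 0 + a.0) + ((0 + 0) | (0 + 0) + (0\{a,b} + 0\{b,c}))) ⊢ —a→ v1
  v1 = a.(0 | 0 + a.0) + ((0 + 0) | (0 + 0) + (0\{a,b} + 0\{b,c})) ⊢ —a→ v2
  v2 = 0 | 0 + a.0 ⊢ —a→ v3
  v3 = 0 ⊢ ·
Run σ = ⟨aab⟩ on P: start {u0}
  [1] a ⇒ {u1}
  [2] a ⇒ {u2}
  [3] b ⇒ {u3}
  ✓ P
Run σ = ⟨aab⟩ on Q: start {v0}
  [1] a ⇒ {v1}
  [2] a ⇒ {v2}
  [3] b ⇒ no successor for Q

aab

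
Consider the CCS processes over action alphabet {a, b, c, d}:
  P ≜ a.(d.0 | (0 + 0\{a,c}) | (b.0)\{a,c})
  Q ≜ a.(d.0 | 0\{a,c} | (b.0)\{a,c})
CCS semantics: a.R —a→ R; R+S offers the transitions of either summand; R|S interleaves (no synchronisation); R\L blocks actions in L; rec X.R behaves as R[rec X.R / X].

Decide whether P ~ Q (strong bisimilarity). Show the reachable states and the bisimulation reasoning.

bisimilar

LTS(P): 5 reachable states
  s0 = a.(d.0 | (0 + 0\{a,c}) | (b.0)\{a,c}) :: ··a··> s1
  s1 = d.0 | (0 + 0\{a,c}) | (b.0)\{a,c} :: ··b··> s2, ··d··> s3
  s2 = d.0 | (0 + 0\{a,c}) | 0\{a,c} :: ··d··> s4
  s3 = 0 | (0 + 0\{a,c}) | (b.0)\{a,c} :: ··b··> s4
  s4 = 0 | (0 + 0\{a,c}) | 0\{a,c} :: deadlocked
LTS(Q): 5 reachable states
  t0 = a.(d.0 | 0\{a,c} | (b.0)\{a,c}) :: ··a··> t1
  t1 = d.0 | 0\{a,c} | (b.0)\{a,c} :: ··b··> t2, ··d··> t3
  t2 = d.0 | 0\{a,c} | 0\{a,c} :: ··d··> t4
  t3 = 0 | 0\{a,c} | (b.0)\{a,c} :: ··b··> t4
  t4 = 0 | 0\{a,c} | 0\{a,c} :: deadlocked
Coarsest stable partition (strong bisimilarity classes):
  B0 = {s0, t0}
  B1 = {s1, t1}
  B2 = {s3, t3}
  B3 = {s4, t4}
  B4 = {s2, t2}
s0 ∈ B0, t0 ∈ B0 → same block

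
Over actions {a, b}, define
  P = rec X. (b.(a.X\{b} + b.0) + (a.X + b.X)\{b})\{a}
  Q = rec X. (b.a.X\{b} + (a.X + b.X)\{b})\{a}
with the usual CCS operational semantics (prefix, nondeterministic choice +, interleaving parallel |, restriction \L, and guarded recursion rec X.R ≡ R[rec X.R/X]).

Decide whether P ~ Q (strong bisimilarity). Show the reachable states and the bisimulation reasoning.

P ≁ Q

Reachable graph of P (3 states):
  u0 = rec X. (b.(a.X\{b} + b.0) + (a.X + b.X)\{b})\{a} :: —b→ u1
  u1 = (a.(rec X. (b.(a.X\{b} + b.0) + (a.X + b.X)\{b})\{a})\{b} + b.0)\{a} :: —b→ u2
  u2 = 0\{a} :: ·
Reachable graph of Q (2 states):
  v0 = rec X. (b.a.X\{b} + (a.X + b.X)\{b})\{a} :: —b→ v1
  v1 = (a.(rec X. (b.a.X\{b} + (a.X + b.X)\{b})\{a})\{b})\{a} :: ·
Bisimilarity quotient blocks:
  B0 = {u0}
  B1 = {u1, v0}
  B2 = {u2, v1}
u0 ∈ B0, v0 ∈ B1 → different blocks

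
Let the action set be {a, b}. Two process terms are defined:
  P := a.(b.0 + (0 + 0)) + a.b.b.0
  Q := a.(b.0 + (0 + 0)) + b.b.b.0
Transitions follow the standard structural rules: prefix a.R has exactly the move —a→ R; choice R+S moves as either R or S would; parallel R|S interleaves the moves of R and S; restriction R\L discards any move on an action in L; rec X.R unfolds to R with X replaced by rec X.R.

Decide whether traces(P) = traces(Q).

traces(P) ≠ traces(Q) — witness ⟨abb⟩

Reachable graph of P (5 states):
  p0 = a.(b.0 + (0 + 0)) + a.b.b.0 | —a→ p1, —a→ p2
  p1 = b.0 + (0 + 0) | —b→ p3
  p2 = b.b.0 | —b→ p4
  p3 = 0 | (no moves)
  p4 = b.0 | —b→ p3
Reachable graph of Q (5 states):
  q0 = a.(b.0 + (0 + 0)) + b.b.b.0 | —a→ q1, —b→ q2
  q1 = b.0 + (0 + 0) | —b→ q3
  q2 = b.b.0 | —b→ q4
  q3 = 0 | (no moves)
  q4 = b.0 | —b→ q3
Trace ⟨abb⟩ through P, begin at {p0}:
  step 1 (a): {p1, p2}
  step 2 (b): {p3, p4}
  step 3 (b): {p3}
  ✓ P
Trace ⟨abb⟩ through Q, begin at {q0}:
  step 1 (a): {q1}
  step 2 (b): {q3}
  step 3 (b): ∅ (Q stuck)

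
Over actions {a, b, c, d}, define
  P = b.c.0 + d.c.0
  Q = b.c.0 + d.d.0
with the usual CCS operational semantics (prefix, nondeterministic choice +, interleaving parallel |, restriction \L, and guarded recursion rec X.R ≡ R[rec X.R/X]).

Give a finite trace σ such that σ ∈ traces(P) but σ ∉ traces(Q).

dc

P's transition system — 3 states:
  s0 = b.c.0 + d.c.0 → ··b··> s1, ··d··> s1
  s1 = c.0 → ··c··> s2
  s2 = 0 → (no moves)
Q's transition system — 4 states:
  t0 = b.c.0 + d.d.0 → ··b··> t1, ··d··> t2
  t1 = c.0 → ··c··> t3
  t2 = d.0 → ··d··> t3
  t3 = 0 → (no moves)
Run σ = ⟨dc⟩ on P: start {s0}
  after d @ step 1: {s1}
  after c @ step 2: {s2}
  — P admits the full trace.
Run σ = ⟨dc⟩ on Q: start {t0}
  after d @ step 1: {t2}
  after c @ step 2: ∅ (Q stuck)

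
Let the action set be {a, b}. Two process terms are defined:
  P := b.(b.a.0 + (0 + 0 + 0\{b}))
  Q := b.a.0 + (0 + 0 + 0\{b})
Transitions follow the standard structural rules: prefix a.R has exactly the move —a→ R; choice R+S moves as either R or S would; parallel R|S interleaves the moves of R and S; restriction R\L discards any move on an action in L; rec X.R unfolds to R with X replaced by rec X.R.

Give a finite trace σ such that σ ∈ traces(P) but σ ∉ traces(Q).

bb

Reachable graph of P (4 states):
  m0 = b.(b.a.0 + (0 + 0 + 0\{b})) ⊢ ··b··> m1
  m1 = b.a.0 + (0 + 0 + 0\{b}) ⊢ ··b··> m2
  m2 = a.0 ⊢ ··a··> m3
  m3 = 0 ⊢ (no moves)
Reachable graph of Q (3 states):
  n0 = b.a.0 + (0 + 0 + 0\{b}) ⊢ ··b··> n1
  n1 = a.0 ⊢ ··a··> n2
  n2 = 0 ⊢ (no moves)
Executing bb from P (initial set {m0}):
  after b @ step 1: {m1}
  after b @ step 2: {m2}
  P completes σ.
Executing bb from Q (initial set {n0}):
  after b @ step 1: {n1}
  after b @ step 2: no successor for Q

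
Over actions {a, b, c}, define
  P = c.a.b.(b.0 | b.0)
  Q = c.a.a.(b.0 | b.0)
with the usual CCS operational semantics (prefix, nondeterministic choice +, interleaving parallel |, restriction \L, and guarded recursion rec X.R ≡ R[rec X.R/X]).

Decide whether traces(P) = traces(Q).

NO — witness ⟨cab⟩

LTS(P): 7 reachable states
  u0 = c.a.b.(b.0 | b.0) → --c--▸ u1
  u1 = a.b.(b.0 | b.0) → --a--▸ u2
  u2 = b.(b.0 | b.0) → --b--▸ u3
  u3 = b.0 | b.0 → --b--▸ u4, --b--▸ u5
  u4 = 0 | b.0 → --b--▸ u6
  u5 = b.0 | 0 → --b--▸ u6
  u6 = 0 | 0 → ·
LTS(Q): 7 reachable states
  v0 = c.a.a.(b.0 | b.0) → --c--▸ v1
  v1 = a.a.(b.0 | b.0) → --a--▸ v2
  v2 = a.(b.0 | b.0) → --a--▸ v3
  v3 = b.0 | b.0 → --b--▸ v4, --b--▸ v5
  v4 = 0 | b.0 → --b--▸ v6
  v5 = b.0 | 0 → --b--▸ v6
  v6 = 0 | 0 → ·
Executing cab from P (initial set {u0}):
  [1] c ⇒ {u1}
  [2] a ⇒ {u2}
  [3] b ⇒ {u3}
  — P admits the full trace.
Executing cab from Q (initial set {v0}):
  [1] c ⇒ {v1}
  [2] a ⇒ {v2}
  [3] b ⇒ ∅ (Q stuck)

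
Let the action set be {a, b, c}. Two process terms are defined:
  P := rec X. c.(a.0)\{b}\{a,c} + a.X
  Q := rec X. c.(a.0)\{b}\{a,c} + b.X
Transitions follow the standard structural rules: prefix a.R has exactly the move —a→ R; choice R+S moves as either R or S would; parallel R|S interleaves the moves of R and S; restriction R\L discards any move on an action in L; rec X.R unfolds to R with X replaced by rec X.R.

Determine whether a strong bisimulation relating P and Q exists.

P ≁ Q

Reachable graph of P (2 states):
  u0 = rec X. c.(a.0)\{b}\{a,c} + a.X | --a--▸ u0, --c--▸ u1
  u1 = (a.0)\{b}\{a,c} | stopped
Reachable graph of Q (2 states):
  v0 = rec X. c.(a.0)\{b}\{a,c} + b.X | --b--▸ v0, --c--▸ v1
  v1 = (a.0)\{b}\{a,c} | stopped
Partition-refinement fixed point:
  B0 = {u0}
  B1 = {u1, v1}
  B2 = {v0}
u0 ∈ B0, v0 ∈ B2 → different blocks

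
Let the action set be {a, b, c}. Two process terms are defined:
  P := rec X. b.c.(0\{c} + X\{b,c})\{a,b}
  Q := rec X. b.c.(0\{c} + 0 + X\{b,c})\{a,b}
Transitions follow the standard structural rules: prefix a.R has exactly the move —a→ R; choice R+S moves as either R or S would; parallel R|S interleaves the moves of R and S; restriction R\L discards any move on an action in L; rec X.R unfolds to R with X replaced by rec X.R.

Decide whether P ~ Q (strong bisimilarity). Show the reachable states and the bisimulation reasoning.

LTS(P): 3 reachable states
  m0 = rec X. b.c.(0\{c} + X\{b,c})\{a,b} has moves --b--▸ m1
  m1 = c.(0\{c} + (rec X. b.c.(0\{c} + X\{b,c})\{a,b})\{b,c})\{a,b} has moves --c--▸ m2
  m2 = (0\{c} + (rec X. b.c.(0\{c} + X\{b,c})\{a,b})\{b,c})\{a,b} has moves ∅
LTS(Q): 3 reachable states
  n0 = rec X. b.c.(0\{c} + 0 + X\{b,c})\{a,b} has moves --b--▸ n1
  n1 = c.(0\{c} + 0 + (rec X. b.c.(0\{c} + 0 + X\{b,c})\{a,b})\{b,c})\{a,b} has moves --c--▸ n2
  n2 = (0\{c} + 0 + (rec X. b.c.(0\{c} + 0 + X\{b,c})\{a,b})\{b,c})\{a,b} has moves ∅
Bisimilarity quotient blocks:
  B0 = {m0, n0}
  B1 = {m1, n1}
  B2 = {m2, n2}
m0 ∈ B0, n0 ∈ B0 → same block

bisimilar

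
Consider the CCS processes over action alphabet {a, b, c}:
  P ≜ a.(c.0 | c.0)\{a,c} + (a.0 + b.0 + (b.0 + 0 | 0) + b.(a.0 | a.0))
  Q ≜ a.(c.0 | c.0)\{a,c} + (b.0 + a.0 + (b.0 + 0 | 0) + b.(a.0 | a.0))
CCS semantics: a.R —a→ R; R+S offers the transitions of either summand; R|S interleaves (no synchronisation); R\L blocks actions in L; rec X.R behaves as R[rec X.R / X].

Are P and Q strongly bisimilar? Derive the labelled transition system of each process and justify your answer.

YES

P's transition system — 7 states:
  p0 = a.(c.0 | c.0)\{a,c} + (a.0 + b.0 + (b.0 + 0 | 0) + b.(a.0 | a.0)) has moves --a--▸ p1, --a--▸ p2, --b--▸ p2, --b--▸ p3
  p1 = (c.0 | c.0)\{a,c} has moves deadlocked
  p2 = 0 has moves deadlocked
  p3 = a.0 | a.0 has moves --a--▸ p4, --a--▸ p5
  p4 = 0 | a.0 has moves --a--▸ p6
  p5 = a.0 | 0 has moves --a--▸ p6
  p6 = 0 | 0 has moves deadlocked
Q's transition system — 7 states:
  q0 = a.(c.0 | c.0)\{a,c} + (b.0 + a.0 + (b.0 + 0 | 0) + b.(a.0 | a.0)) has moves --a--▸ q1, --a--▸ q2, --b--▸ q2, --b--▸ q3
  q1 = (c.0 | c.0)\{a,c} has moves deadlocked
  q2 = 0 has moves deadlocked
  q3 = a.0 | a.0 has moves --a--▸ q4, --a--▸ q5
  q4 = 0 | a.0 has moves --a--▸ q6
  q5 = a.0 | 0 has moves --a--▸ q6
  q6 = 0 | 0 has moves deadlocked
Coarsest stable partition (strong bisimilarity classes):
  B0 = {p0, q0}
  B1 = {p3, q3}
  B2 = {p4, p5, q4, q5}
  B3 = {p1, p2, p6, q1, q2, q6}
p0 ∈ B0, q0 ∈ B0 → same block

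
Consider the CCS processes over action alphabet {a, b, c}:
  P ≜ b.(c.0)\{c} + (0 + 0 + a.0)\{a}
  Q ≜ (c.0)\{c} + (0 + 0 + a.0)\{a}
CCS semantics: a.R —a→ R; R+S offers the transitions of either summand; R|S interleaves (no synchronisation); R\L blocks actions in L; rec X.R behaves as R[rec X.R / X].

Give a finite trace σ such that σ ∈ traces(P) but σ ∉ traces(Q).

LTS(P): 2 reachable states
  m0 = b.(c.0)\{c} + (0 + 0 + a.0)\{a} :: -b-> m1
  m1 = (c.0)\{c} :: stopped
LTS(Q): 1 reachable states
  n0 = (c.0)\{c} + (0 + 0 + a.0)\{a} :: stopped
Executing b from P (initial set {m0}):
  [1] b ⇒ {m1}
  P completes σ.
Executing b from Q (initial set {n0}):
  [1] b ⇒ ∅ (Q stuck)

b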